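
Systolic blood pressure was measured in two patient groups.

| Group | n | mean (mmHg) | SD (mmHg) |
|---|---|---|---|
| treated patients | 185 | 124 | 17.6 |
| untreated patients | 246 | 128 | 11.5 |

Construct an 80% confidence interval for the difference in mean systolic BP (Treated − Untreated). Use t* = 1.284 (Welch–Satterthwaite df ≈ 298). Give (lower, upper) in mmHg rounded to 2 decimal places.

(-5.91, -2.09)

SE₁ = s₁/√n₁ = 17.6/√185 = 1.2940; SE₂ = 11.5/√246 = 0.7332.
Independent samples, unequal variances: SE_diff = √(SE₁² + SE₂²) = √(1.674436 + 0.53758224) = 1.4873.
t* = 1.284, so margin of error = 1.284 × 1.4873 = 1.9097.
Difference in means = 124 − 128 = -4.0000.
-4.0000 ± 1.9097 → (-5.91, -2.09).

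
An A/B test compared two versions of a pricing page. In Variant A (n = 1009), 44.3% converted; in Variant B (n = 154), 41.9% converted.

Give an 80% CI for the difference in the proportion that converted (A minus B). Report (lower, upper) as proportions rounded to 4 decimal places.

Each SE is √(p̂(1−p̂)/n): √(0.4430·0.5570/1009) = 0.01564 and √(0.4190·0.5810/154) = 0.03976.
SE(p̂₁ − p̂₂) = √(SE₁² + SE₂²) = √(0.0002446096 + 0.0015808576) = 0.04273, since the two samples are independent.
At 80% confidence z* = 1.282; margin = 1.282 × 0.04273 = 0.05478.
The difference is 0.4430 − 0.4190 = 0.0240, so the interval is 0.0240 ± 0.05478 = (-0.0308, 0.0788).

(-0.0308, 0.0788)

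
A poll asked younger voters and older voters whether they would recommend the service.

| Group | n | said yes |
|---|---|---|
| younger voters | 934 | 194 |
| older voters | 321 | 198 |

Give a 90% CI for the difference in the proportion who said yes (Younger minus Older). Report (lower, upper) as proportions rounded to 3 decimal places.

Sample proportions: 194/934 = 0.2077, 198/321 = 0.6168.
Each SE is √(p̂(1−p̂)/n): √(0.2077·0.7923/934) = 0.01327 and √(0.6168·0.3832/321) = 0.02714.
SE(p̂₁ − p̂₂) = √(SE₁² + SE₂²) = √(0.0001760929 + 0.0007365796) = 0.03021, since the two samples are independent.
At 90% confidence z* = 1.645; margin = 1.645 × 0.03021 = 0.04970.
The difference is 0.2077 − 0.6168 = -0.4091, so the interval is -0.4091 ± 0.04970 = (-0.459, -0.359).

(-0.459, -0.359)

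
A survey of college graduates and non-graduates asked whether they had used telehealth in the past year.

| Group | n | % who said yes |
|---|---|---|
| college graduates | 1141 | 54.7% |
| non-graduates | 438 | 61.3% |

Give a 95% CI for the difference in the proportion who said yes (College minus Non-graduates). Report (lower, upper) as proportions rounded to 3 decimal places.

Each SE is √(p̂(1−p̂)/n): √(0.5470·0.4530/1141) = 0.01474 and √(0.6130·0.3870/438) = 0.02327.
SE(p̂₁ − p̂₂) = √(SE₁² + SE₂²) = √(0.0002172676 + 0.0005414929) = 0.02755, since the two samples are independent.
At 95% confidence z* = 1.960; margin = 1.960 × 0.02755 = 0.05400.
The difference is 0.5470 − 0.6130 = -0.0660, so the interval is -0.0660 ± 0.05400 = (-0.120, -0.012).

(-0.120, -0.012)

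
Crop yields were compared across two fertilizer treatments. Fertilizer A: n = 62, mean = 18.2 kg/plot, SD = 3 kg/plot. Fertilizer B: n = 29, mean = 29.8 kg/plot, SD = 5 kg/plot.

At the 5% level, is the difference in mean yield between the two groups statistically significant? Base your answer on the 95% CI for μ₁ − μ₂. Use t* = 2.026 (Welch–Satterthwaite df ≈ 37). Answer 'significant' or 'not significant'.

Standard errors of each mean: 3/√62 = 0.3810 and 5/√29 = 0.9285.
SE(x̄₁ − x̄₂) = √(0.3810² + 0.9285²) = 1.0036 for independent samples with unequal variances.
With t* = 2.026, the margin is 2.026 × 1.0036 = 2.0333.
x̄₁ − x̄₂ = 18.2 − 29.8 = -11.6000; the interval is -11.6000 ± 2.0333 = (-13.6333, -9.5667).
The interval (-13.6333, -9.5667) does not contain 0, so the difference is significant.

significant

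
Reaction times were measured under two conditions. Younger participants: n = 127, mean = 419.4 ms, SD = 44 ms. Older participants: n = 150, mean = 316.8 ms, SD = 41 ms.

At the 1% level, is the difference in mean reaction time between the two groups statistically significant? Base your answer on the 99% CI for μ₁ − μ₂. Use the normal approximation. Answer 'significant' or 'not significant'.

significant

Standard errors of each mean: 44/√127 = 3.9044 and 41/√150 = 3.3476.
SE(x̄₁ − x̄₂) = √(3.9044² + 3.3476²) = 5.1430 for independent samples with unequal variances.
With z* = 2.576, the margin is 2.576 × 5.1430 = 13.2484.
x̄₁ − x̄₂ = 419.4 − 316.8 = 102.6000; the interval is 102.6000 ± 13.2484 = (89.3516, 115.8484).
The interval (89.3516, 115.8484) does not contain 0, so the difference is significant.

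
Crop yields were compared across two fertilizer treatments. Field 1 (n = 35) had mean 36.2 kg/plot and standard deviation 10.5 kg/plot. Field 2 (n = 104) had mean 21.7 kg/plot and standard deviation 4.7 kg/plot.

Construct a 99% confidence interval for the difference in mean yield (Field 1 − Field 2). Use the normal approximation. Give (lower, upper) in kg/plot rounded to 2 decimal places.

(9.78, 19.22)

Standard errors of each mean: 10.5/√35 = 1.7748 and 4.7/√104 = 0.4609.
SE(x̄₁ − x̄₂) = √(1.7748² + 0.4609²) = 1.8337 for independent samples with unequal variances.
With z* = 2.576, the margin is 2.576 × 1.8337 = 4.7236.
x̄₁ − x̄₂ = 36.2 − 21.7 = 14.5000; the interval is 14.5000 ± 4.7236 = (9.78, 19.22).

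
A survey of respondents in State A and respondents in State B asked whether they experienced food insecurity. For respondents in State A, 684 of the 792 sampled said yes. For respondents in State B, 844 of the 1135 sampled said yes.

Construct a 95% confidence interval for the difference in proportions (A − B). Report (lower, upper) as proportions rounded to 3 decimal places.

Sample proportions: 684/792 = 0.8636, 844/1135 = 0.7436.
Each SE is √(p̂(1−p̂)/n): √(0.8636·0.1364/792) = 0.01220 and √(0.7436·0.2564/1135) = 0.01296.
SE(p̂₁ − p̂₂) = √(SE₁² + SE₂²) = √(0.00014884 + 0.0001679616) = 0.01780, since the two samples are independent.
At 95% confidence z* = 1.960; margin = 1.960 × 0.01780 = 0.03489.
The difference is 0.8636 − 0.7436 = 0.1200, so the interval is 0.1200 ± 0.03489 = (0.085, 0.155).

(0.085, 0.155)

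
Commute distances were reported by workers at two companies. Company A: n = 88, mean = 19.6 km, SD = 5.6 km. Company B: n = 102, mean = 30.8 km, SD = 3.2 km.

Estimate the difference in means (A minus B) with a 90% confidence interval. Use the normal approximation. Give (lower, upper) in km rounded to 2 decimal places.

Per-group SEs: s₁/√n₁ = 5.6/√88 = 0.5970, s₂/√n₂ = 3.2/√102 = 0.3168.
Unpooled SE of the difference: √(0.356409 + 0.10036224) = 0.6758.
Margin of error = z* · SE = 1.645 × 0.6758 = 1.1117.
x̄₁ − x̄₂ = 19.6 − 30.8 = -11.2000.
CI: -11.2000 ± 1.1117 = (-12.31, -10.09).

(-12.31, -10.09)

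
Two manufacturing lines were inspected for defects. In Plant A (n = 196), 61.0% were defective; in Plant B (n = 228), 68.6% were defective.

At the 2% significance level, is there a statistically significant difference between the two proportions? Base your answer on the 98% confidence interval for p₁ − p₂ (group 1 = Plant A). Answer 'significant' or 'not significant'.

SE₁ = √(p̂₁(1−p̂₁)/n₁) = √(0.6100·0.3900/196) = 0.03484; SE₂ = √(0.6860·0.3140/228) = 0.03074.
Independent samples: SE of the difference = √(SE₁² + SE₂²) = √(0.0012138256 + 0.0009449476) = 0.04646.
z* for 98% confidence is 2.326, so the margin of error is 2.326 × 0.04646 = 0.10807.
Point estimate p̂₁ − p̂₂ = 0.6100 − 0.6860 = -0.0760.
-0.0760 ± 0.10807 → (-0.18407, 0.03207).
The interval (-0.18407, 0.03207) contains 0, so the difference is not significant.

not significant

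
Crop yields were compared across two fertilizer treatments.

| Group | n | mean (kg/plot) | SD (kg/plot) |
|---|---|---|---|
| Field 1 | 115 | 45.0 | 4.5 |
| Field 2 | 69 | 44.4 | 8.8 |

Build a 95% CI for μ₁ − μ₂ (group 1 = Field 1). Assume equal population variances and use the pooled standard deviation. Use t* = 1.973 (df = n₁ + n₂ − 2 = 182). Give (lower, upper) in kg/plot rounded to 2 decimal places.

s_p = √[((n₁−1)s₁² + (n₂−1)s₂²)/(n₁+n₂−2)] = √[(114·4.5² + 68·8.8²)/182] = 6.4512.
SE = 6.4512·√(1/115 + 1/69) = 0.9824.
With t* = 1.973, margin = 1.973 × 0.9824 = 1.9383.
x̄₁ − x̄₂ = 45.0 − 44.4 = 0.6000; interval 0.6000 ± 1.9383 = (-1.34, 2.54).

(-1.34, 2.54)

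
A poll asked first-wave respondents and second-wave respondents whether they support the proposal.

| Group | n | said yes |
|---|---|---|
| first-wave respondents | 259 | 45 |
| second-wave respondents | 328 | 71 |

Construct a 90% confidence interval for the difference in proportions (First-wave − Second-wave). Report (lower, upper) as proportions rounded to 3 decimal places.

First, p̂₁ = 45/259 = 0.1737; p̂₂ = 71/328 = 0.2165.
The two standard errors are √(0.1737×0.8263/259) = 0.02354 and √(0.2165×0.7835/328) = 0.02274.
Because the samples are independent, SE_diff = √(0.02354² + 0.02274²) = 0.03273.
Using z* = 1.645 for 90%, ME = 1.645 × 0.03273 = 0.05384.
p̂₁ − p̂₂ = -0.0428; interval -0.0428 ± 0.05384 gives (-0.097, 0.011).

(-0.097, 0.011)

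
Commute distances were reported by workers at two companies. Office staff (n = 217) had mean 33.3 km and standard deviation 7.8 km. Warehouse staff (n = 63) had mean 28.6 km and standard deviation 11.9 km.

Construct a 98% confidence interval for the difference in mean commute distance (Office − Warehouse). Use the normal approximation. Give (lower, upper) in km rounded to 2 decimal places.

(1.00, 8.40)

Standard errors of each mean: 7.8/√217 = 0.5295 and 11.9/√63 = 1.4993.
SE(x̄₁ − x̄₂) = √(0.5295² + 1.4993²) = 1.5901 for independent samples with unequal variances.
With z* = 2.326, the margin is 2.326 × 1.5901 = 3.6986.
x̄₁ − x̄₂ = 33.3 − 28.6 = 4.7000; the interval is 4.7000 ± 3.6986 = (1.00, 8.40).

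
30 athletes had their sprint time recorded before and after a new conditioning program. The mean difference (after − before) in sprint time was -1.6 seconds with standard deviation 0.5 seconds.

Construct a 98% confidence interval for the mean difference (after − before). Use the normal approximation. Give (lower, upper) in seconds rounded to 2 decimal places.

(-1.81, -1.39)

This is a matched-pairs design, so SE = s_d/√n = 0.5/√30 = 0.0913.
Margin = 2.326 × 0.0913 = 0.2124; the interval is -1.6 ± 0.2124 = (-1.81, -1.39).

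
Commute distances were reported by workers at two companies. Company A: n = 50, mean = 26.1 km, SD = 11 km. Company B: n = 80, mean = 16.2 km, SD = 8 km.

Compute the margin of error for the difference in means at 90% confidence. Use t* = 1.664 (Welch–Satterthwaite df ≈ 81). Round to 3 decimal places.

SE₁ = s₁/√n₁ = 11/√50 = 1.5556; SE₂ = 8/√80 = 0.8944.
Independent samples, unequal variances: SE_diff = √(SE₁² + SE₂²) = √(2.41989136 + 0.79995136) = 1.7944.
t* = 1.664, so margin of error = 1.664 × 1.7944 = 2.9859.

2.986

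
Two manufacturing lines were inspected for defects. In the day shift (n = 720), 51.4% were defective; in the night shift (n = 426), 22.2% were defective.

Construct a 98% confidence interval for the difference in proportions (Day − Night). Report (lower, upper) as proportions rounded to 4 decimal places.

(0.2282, 0.3558)

The two standard errors are √(0.5140×0.4860/720) = 0.01863 and √(0.2220×0.7780/426) = 0.02014.
Because the samples are independent, SE_diff = √(0.01863² + 0.02014²) = 0.02744.
Using z* = 2.326 for 98%, ME = 2.326 × 0.02744 = 0.06383.
p̂₁ − p̂₂ = 0.2920; interval 0.2920 ± 0.06383 gives (0.2282, 0.3558).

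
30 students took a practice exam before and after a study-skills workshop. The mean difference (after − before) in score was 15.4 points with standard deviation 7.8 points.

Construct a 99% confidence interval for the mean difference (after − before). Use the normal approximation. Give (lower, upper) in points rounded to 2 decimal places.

Paired design: SE = s_d/√n = 7.8/√30 = 1.4241.
z* = 2.576; margin of error = 2.576 × 1.4241 = 3.6685.
15.4 ± 3.6685 → (11.73, 19.07).

(11.73, 19.07)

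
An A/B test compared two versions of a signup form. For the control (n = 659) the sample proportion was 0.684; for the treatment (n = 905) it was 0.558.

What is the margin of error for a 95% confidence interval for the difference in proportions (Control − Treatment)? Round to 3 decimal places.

SE₁ = √(p̂₁(1−p̂₁)/n₁) = √(0.6840·0.3160/659) = 0.01811; SE₂ = √(0.5580·0.4420/905) = 0.01651.
Independent samples: SE of the difference = √(SE₁² + SE₂²) = √(0.0003279721 + 0.0002725801) = 0.02451.
z* for 95% confidence is 1.960, so the margin of error is 1.960 × 0.02451 = 0.04804.

0.048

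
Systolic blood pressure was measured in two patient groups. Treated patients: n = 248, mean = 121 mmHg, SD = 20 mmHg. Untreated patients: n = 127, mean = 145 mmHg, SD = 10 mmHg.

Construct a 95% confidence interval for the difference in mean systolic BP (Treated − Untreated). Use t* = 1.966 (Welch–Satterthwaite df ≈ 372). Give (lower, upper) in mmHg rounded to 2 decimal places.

(-27.05, -20.95)

Per-group SEs: s₁/√n₁ = 20/√248 = 1.2700, s₂/√n₂ = 10/√127 = 0.8874.
Unpooled SE of the difference: √(1.6129 + 0.78747876) = 1.5493.
Margin of error = t* · SE = 1.966 × 1.5493 = 3.0459.
x̄₁ − x̄₂ = 121 − 145 = -24.0000.
CI: -24.0000 ± 3.0459 = (-27.05, -20.95).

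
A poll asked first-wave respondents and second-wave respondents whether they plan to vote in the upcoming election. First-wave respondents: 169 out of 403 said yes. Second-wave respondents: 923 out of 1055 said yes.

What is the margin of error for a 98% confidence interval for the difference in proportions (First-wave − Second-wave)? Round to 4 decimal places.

First, p̂₁ = 169/403 = 0.4194; p̂₂ = 923/1055 = 0.8749.
The two standard errors are √(0.4194×0.5806/403) = 0.02458 and √(0.8749×0.1251/1055) = 0.01019.
Because the samples are independent, SE_diff = √(0.02458² + 0.01019²) = 0.02661.
Using z* = 2.326 for 98%, ME = 2.326 × 0.02661 = 0.06189.

0.0619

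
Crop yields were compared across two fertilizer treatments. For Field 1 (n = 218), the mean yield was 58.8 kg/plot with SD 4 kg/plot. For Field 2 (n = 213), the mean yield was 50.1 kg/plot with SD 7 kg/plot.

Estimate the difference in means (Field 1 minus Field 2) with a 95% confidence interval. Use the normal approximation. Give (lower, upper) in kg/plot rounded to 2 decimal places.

(7.62, 9.78)

Standard errors of each mean: 4/√218 = 0.2709 and 7/√213 = 0.4796.
SE(x̄₁ − x̄₂) = √(0.2709² + 0.4796²) = 0.5508 for independent samples with unequal variances.
With z* = 1.960, the margin is 1.960 × 0.5508 = 1.0796.
x̄₁ − x̄₂ = 58.8 − 50.1 = 8.7000; the interval is 8.7000 ± 1.0796 = (7.62, 9.78).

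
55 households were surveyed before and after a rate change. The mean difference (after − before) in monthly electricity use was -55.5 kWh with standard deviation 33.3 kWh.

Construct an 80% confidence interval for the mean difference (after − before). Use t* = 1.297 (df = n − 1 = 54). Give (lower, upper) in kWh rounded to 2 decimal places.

Paired design: SE = s_d/√n = 33.3/√55 = 4.4902.
t* = 1.297; margin of error = 1.297 × 4.4902 = 5.8238.
-55.5 ± 5.8238 → (-61.32, -49.68).

(-61.32, -49.68)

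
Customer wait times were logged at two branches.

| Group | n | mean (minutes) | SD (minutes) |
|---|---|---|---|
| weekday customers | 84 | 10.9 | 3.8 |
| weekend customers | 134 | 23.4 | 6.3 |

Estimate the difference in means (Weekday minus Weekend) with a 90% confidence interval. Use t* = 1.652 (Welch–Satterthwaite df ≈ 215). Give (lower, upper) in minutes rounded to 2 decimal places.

SE₁ = s₁/√n₁ = 3.8/√84 = 0.4146; SE₂ = 6.3/√134 = 0.5442.
Independent samples, unequal variances: SE_diff = √(SE₁² + SE₂²) = √(0.17189316 + 0.29615364) = 0.6841.
t* = 1.652, so margin of error = 1.652 × 0.6841 = 1.1301.
Difference in means = 10.9 − 23.4 = -12.5000.
-12.5000 ± 1.1301 → (-13.63, -11.37).

(-13.63, -11.37)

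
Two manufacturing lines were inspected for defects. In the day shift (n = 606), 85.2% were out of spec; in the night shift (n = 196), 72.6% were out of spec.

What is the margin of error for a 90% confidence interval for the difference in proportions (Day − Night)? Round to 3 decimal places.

0.058

The two standard errors are √(0.8520×0.1480/606) = 0.01442 and √(0.7260×0.2740/196) = 0.03186.
Because the samples are independent, SE_diff = √(0.01442² + 0.03186²) = 0.03497.
Using z* = 1.645 for 90%, ME = 1.645 × 0.03497 = 0.05753.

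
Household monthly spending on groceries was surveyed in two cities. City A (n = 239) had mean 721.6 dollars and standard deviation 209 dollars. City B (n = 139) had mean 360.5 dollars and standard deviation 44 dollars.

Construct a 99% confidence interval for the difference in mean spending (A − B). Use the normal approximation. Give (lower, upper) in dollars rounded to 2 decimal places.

Per-group SEs: s₁/√n₁ = 209/√239 = 13.5191, s₂/√n₂ = 44/√139 = 3.7320.
Unpooled SE of the difference: √(182.76606481 + 13.927824) = 14.0248.
Margin of error = z* · SE = 2.576 × 14.0248 = 36.1279.
x̄₁ − x̄₂ = 721.6 − 360.5 = 361.1000.
CI: 361.1000 ± 36.1279 = (324.97, 397.23).

(324.97, 397.23)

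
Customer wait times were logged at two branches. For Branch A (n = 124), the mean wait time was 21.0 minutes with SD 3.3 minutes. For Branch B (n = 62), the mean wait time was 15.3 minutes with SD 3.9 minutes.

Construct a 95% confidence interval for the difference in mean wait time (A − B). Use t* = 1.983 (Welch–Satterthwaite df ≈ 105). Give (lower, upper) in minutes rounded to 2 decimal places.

Standard errors of each mean: 3.3/√124 = 0.2963 and 3.9/√62 = 0.4953.
SE(x̄₁ − x̄₂) = √(0.2963² + 0.4953²) = 0.5772 for independent samples with unequal variances.
With t* = 1.983, the margin is 1.983 × 0.5772 = 1.1446.
x̄₁ − x̄₂ = 21.0 − 15.3 = 5.7000; the interval is 5.7000 ± 1.1446 = (4.56, 6.84).

(4.56, 6.84)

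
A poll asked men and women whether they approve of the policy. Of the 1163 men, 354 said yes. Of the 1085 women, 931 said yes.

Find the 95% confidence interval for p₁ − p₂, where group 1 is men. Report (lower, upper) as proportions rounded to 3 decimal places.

p̂₁ = 354/1163 = 0.3044 and p̂₂ = 931/1085 = 0.8581.
SE₁ = √(p̂₁(1−p̂₁)/n₁) = √(0.3044·0.6956/1163) = 0.01349; SE₂ = √(0.8581·0.1419/1085) = 0.01059.
Independent samples: SE of the difference = √(SE₁² + SE₂²) = √(0.0001819801 + 0.0001121481) = 0.01715.
z* for 95% confidence is 1.960, so the margin of error is 1.960 × 0.01715 = 0.03361.
Point estimate p̂₁ − p̂₂ = 0.3044 − 0.8581 = -0.5537.
-0.5537 ± 0.03361 → (-0.587, -0.520).

(-0.587, -0.520)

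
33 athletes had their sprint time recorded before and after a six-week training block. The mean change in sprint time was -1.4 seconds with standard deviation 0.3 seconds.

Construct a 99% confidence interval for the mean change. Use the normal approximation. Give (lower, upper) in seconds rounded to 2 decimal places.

(-1.53, -1.27)

Paired design: SE = s_d/√n = 0.3/√33 = 0.0522.
z* = 2.576; margin of error = 2.576 × 0.0522 = 0.1345.
-1.4 ± 0.1345 → (-1.53, -1.27).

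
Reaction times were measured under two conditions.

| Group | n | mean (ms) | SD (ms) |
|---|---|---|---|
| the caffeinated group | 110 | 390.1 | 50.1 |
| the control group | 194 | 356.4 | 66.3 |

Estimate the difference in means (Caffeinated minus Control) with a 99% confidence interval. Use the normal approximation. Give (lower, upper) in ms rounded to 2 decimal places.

(16.33, 51.07)

Standard errors of each mean: 50.1/√110 = 4.7768 and 66.3/√194 = 4.7601.
SE(x̄₁ − x̄₂) = √(4.7768² + 4.7601²) = 6.7436 for independent samples with unequal variances.
With z* = 2.576, the margin is 2.576 × 6.7436 = 17.3715.
x̄₁ − x̄₂ = 390.1 − 356.4 = 33.7000; the interval is 33.7000 ± 17.3715 = (16.33, 51.07).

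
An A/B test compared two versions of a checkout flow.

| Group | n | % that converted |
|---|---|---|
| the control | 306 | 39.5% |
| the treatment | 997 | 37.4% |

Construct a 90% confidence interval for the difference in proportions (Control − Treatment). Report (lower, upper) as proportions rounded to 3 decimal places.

Each SE is √(p̂(1−p̂)/n): √(0.3950·0.6050/306) = 0.02795 and √(0.3740·0.6260/997) = 0.01532.
SE(p̂₁ − p̂₂) = √(SE₁² + SE₂²) = √(0.0007812025 + 0.0002347024) = 0.03187, since the two samples are independent.
At 90% confidence z* = 1.645; margin = 1.645 × 0.03187 = 0.05243.
The difference is 0.3950 − 0.3740 = 0.0210, so the interval is 0.0210 ± 0.05243 = (-0.031, 0.073).

(-0.031, 0.073)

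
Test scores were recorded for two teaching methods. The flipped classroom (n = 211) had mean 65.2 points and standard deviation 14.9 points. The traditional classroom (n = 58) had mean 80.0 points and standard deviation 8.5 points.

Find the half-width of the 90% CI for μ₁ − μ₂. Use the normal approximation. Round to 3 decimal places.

2.494

SE₁ = s₁/√n₁ = 14.9/√211 = 1.0258; SE₂ = 8.5/√58 = 1.1161.
Independent samples, unequal variances: SE_diff = √(SE₁² + SE₂²) = √(1.05226564 + 1.24567921) = 1.5159.
z* = 1.645, so margin of error = 1.645 × 1.5159 = 2.4937.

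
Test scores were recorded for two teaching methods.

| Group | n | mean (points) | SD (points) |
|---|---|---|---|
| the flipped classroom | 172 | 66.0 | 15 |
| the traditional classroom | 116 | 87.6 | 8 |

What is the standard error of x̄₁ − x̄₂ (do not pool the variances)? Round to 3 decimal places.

1.364

SE₁ = s₁/√n₁ = 15/√172 = 1.1437; SE₂ = 8/√116 = 0.7428.
Independent samples, unequal variances: SE_diff = √(SE₁² + SE₂²) = √(1.30804969 + 0.55175184) = 1.3637.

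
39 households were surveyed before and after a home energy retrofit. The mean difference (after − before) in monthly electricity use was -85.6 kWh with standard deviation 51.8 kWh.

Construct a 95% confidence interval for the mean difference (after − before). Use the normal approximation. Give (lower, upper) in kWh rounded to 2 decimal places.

(-101.86, -69.34)

This is a matched-pairs design, so SE = s_d/√n = 51.8/√39 = 8.2946.
Margin = 1.960 × 8.2946 = 16.2574; the interval is -85.6 ± 16.2574 = (-101.86, -69.34).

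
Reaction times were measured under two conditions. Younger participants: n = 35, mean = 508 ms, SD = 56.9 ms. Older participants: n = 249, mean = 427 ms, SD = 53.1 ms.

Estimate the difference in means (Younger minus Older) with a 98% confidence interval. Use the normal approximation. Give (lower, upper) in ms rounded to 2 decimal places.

(57.30, 104.70)

Per-group SEs: s₁/√n₁ = 56.9/√35 = 9.6179, s₂/√n₂ = 53.1/√249 = 3.3651.
Unpooled SE of the difference: √(92.50400041 + 11.32389801) = 10.1896.
Margin of error = z* · SE = 2.326 × 10.1896 = 23.7010.
x̄₁ − x̄₂ = 508 − 427 = 81.0000.
CI: 81.0000 ± 23.7010 = (57.30, 104.70).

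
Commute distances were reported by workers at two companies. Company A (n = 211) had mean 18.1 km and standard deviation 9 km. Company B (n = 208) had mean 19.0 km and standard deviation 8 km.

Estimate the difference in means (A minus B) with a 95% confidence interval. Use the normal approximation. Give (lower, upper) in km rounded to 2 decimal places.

(-2.53, 0.73)

Standard errors of each mean: 9/√211 = 0.6196 and 8/√208 = 0.5547.
SE(x̄₁ − x̄₂) = √(0.6196² + 0.5547²) = 0.8316 for independent samples with unequal variances.
With z* = 1.960, the margin is 1.960 × 0.8316 = 1.6299.
x̄₁ − x̄₂ = 18.1 − 19.0 = -0.9000; the interval is -0.9000 ± 1.6299 = (-2.53, 0.73).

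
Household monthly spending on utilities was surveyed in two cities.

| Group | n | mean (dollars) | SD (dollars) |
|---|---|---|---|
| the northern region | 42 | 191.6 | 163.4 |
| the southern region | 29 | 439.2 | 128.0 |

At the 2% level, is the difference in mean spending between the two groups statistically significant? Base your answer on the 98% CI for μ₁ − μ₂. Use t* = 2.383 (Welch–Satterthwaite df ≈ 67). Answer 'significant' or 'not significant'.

significant

SE₁ = s₁/√n₁ = 163.4/√42 = 25.2132; SE₂ = 128.0/√29 = 23.7690.
Independent samples, unequal variances: SE_diff = √(SE₁² + SE₂²) = √(635.70545424 + 564.965361) = 34.6507.
t* = 2.383, so margin of error = 2.383 × 34.6507 = 82.5726.
Difference in means = 191.6 − 439.2 = -247.6000.
-247.6000 ± 82.5726 → (-330.1726, -165.0274).
The interval (-330.1726, -165.0274) does not contain 0, so the difference is significant.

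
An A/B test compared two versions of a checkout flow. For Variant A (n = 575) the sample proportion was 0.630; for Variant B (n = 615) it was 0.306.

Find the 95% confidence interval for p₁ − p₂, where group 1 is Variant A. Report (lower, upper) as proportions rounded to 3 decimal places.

SE₁ = √(p̂₁(1−p̂₁)/n₁) = √(0.6300·0.3700/575) = 0.02013; SE₂ = √(0.3060·0.6940/615) = 0.01858.
Independent samples: SE of the difference = √(SE₁² + SE₂²) = √(0.0004052169 + 0.0003452164) = 0.02739.
z* for 95% confidence is 1.960, so the margin of error is 1.960 × 0.02739 = 0.05368.
Point estimate p̂₁ − p̂₂ = 0.6300 − 0.3060 = 0.3240.
0.3240 ± 0.05368 → (0.270, 0.378).

(0.270, 0.378)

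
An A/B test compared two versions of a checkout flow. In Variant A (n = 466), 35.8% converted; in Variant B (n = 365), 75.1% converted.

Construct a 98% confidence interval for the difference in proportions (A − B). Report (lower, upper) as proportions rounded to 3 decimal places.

The two standard errors are √(0.3580×0.6420/466) = 0.02221 and √(0.7510×0.2490/365) = 0.02263.
Because the samples are independent, SE_diff = √(0.02221² + 0.02263²) = 0.03171.
Using z* = 2.326 for 98%, ME = 2.326 × 0.03171 = 0.07376.
p̂₁ − p̂₂ = -0.3930; interval -0.3930 ± 0.07376 gives (-0.467, -0.319).

(-0.467, -0.319)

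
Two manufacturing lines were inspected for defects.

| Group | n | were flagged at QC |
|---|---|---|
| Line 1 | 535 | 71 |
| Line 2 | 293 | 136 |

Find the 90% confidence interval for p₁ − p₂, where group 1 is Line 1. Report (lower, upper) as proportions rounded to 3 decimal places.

(-0.385, -0.278)

First, p̂₁ = 71/535 = 0.1327; p̂₂ = 136/293 = 0.4642.
The two standard errors are √(0.1327×0.8673/535) = 0.01467 and √(0.4642×0.5358/293) = 0.02914.
Because the samples are independent, SE_diff = √(0.01467² + 0.02914²) = 0.03262.
Using z* = 1.645 for 90%, ME = 1.645 × 0.03262 = 0.05366.
p̂₁ − p̂₂ = -0.3315; interval -0.3315 ± 0.05366 gives (-0.385, -0.278).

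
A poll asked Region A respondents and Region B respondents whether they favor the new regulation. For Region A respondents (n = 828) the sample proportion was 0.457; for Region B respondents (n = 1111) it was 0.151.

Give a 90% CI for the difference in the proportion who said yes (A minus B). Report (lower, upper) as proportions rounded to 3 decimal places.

(0.272, 0.340)

SE₁ = √(p̂₁(1−p̂₁)/n₁) = √(0.4570·0.5430/828) = 0.01731; SE₂ = √(0.1510·0.8490/1111) = 0.01074.
Independent samples: SE of the difference = √(SE₁² + SE₂²) = √(0.0002996361 + 0.0001153476) = 0.02037.
z* for 90% confidence is 1.645, so the margin of error is 1.645 × 0.02037 = 0.03351.
Point estimate p̂₁ − p̂₂ = 0.4570 − 0.1510 = 0.3060.
0.3060 ± 0.03351 → (0.272, 0.340).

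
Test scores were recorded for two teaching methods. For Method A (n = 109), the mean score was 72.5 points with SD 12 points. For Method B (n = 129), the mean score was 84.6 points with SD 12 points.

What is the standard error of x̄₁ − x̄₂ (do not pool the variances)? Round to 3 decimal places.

Per-group SEs: s₁/√n₁ = 12/√109 = 1.1494, s₂/√n₂ = 12/√129 = 1.0565.
Unpooled SE of the difference: √(1.32112036 + 1.11619225) = 1.5612.

1.561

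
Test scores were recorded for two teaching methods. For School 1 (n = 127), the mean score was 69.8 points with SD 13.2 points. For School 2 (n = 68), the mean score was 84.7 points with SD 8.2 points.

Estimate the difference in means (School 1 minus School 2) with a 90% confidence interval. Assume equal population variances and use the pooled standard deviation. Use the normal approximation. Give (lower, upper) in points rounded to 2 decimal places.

s_p = √[((n₁−1)s₁² + (n₂−1)s₂²)/(n₁+n₂−2)] = √[(126·13.2² + 67·8.2²)/193] = 11.7088.
SE = 11.7088·√(1/127 + 1/68) = 1.7594.
With z* = 1.645, margin = 1.645 × 1.7594 = 2.8942.
x̄₁ − x̄₂ = 69.8 − 84.7 = -14.9000; interval -14.9000 ± 2.8942 = (-17.79, -12.01).

(-17.79, -12.01)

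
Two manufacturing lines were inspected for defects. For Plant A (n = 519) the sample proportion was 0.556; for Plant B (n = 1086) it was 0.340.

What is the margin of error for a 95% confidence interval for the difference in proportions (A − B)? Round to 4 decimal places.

Each SE is √(p̂(1−p̂)/n): √(0.5560·0.4440/519) = 0.02181 and √(0.3400·0.6600/1086) = 0.01437.
SE(p̂₁ − p̂₂) = √(SE₁² + SE₂²) = √(0.0004756761 + 0.0002064969) = 0.02612, since the two samples are independent.
At 95% confidence z* = 1.960; margin = 1.960 × 0.02612 = 0.05120.

0.0512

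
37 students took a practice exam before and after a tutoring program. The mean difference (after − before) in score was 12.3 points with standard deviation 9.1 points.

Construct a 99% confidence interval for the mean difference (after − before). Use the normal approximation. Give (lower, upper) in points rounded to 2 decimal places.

(8.45, 16.15)

Paired design: SE = s_d/√n = 9.1/√37 = 1.4960.
z* = 2.576; margin of error = 2.576 × 1.4960 = 3.8537.
12.3 ± 3.8537 → (8.45, 16.15).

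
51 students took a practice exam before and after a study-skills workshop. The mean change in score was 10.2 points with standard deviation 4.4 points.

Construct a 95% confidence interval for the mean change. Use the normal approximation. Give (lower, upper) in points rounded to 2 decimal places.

(8.99, 11.41)

Paired design: SE = s_d/√n = 4.4/√51 = 0.6161.
z* = 1.960; margin of error = 1.960 × 0.6161 = 1.2076.
10.2 ± 1.2076 → (8.99, 11.41).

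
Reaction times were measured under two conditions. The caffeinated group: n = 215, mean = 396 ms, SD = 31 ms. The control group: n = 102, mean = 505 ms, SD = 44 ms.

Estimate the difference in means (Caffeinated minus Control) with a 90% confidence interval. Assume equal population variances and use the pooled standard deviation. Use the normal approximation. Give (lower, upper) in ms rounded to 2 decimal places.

Pooled variance s_p² = [214·31² + 101·44²] / (215+102−2) = 1273.6190, so s_p = 35.6878.
SE_diff = s_p·√(1/n₁ + 1/n₂) = 35.6878·√(1/215 + 1/102) = 4.2907.
z* = 1.645; margin = 1.645 × 4.2907 = 7.0582.
Difference = 396 − 505 = -109.0000.
-109.0000 ± 7.0582 → (-116.06, -101.94).

(-116.06, -101.94)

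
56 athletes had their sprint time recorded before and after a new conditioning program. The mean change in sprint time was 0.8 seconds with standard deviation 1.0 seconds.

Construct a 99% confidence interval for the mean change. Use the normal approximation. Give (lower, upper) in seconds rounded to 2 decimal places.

This is a matched-pairs design, so SE = s_d/√n = 1.0/√56 = 0.1336.
Margin = 2.576 × 0.1336 = 0.3442; the interval is 0.8 ± 0.3442 = (0.46, 1.14).

(0.46, 1.14)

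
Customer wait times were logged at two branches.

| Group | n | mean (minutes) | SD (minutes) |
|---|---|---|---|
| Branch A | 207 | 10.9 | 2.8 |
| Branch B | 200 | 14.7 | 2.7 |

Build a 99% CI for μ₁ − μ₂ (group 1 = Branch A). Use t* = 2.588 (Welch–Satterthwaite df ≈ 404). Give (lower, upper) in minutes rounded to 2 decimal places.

Standard errors of each mean: 2.8/√207 = 0.1946 and 2.7/√200 = 0.1909.
SE(x̄₁ − x̄₂) = √(0.1946² + 0.1909²) = 0.2726 for independent samples with unequal variances.
With t* = 2.588, the margin is 2.588 × 0.2726 = 0.7055.
x̄₁ − x̄₂ = 10.9 − 14.7 = -3.8000; the interval is -3.8000 ± 0.7055 = (-4.51, -3.09).

(-4.51, -3.09)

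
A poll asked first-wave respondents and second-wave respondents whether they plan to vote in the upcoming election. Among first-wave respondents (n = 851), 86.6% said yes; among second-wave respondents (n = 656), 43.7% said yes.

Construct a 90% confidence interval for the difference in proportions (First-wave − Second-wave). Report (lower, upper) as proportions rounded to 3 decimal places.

(0.392, 0.466)

The two standard errors are √(0.8660×0.1340/851) = 0.01168 and √(0.4370×0.5630/656) = 0.01937.
Because the samples are independent, SE_diff = √(0.01168² + 0.01937²) = 0.02262.
Using z* = 1.645 for 90%, ME = 1.645 × 0.02262 = 0.03721.
p̂₁ − p̂₂ = 0.4290; interval 0.4290 ± 0.03721 gives (0.392, 0.466).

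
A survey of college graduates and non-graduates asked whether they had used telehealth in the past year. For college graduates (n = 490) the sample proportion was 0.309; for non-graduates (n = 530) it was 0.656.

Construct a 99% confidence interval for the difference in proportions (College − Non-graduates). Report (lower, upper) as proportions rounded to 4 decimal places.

Each SE is √(p̂(1−p̂)/n): √(0.3090·0.6910/490) = 0.02087 and √(0.6560·0.3440/530) = 0.02063.
SE(p̂₁ − p̂₂) = √(SE₁² + SE₂²) = √(0.0004355569 + 0.0004255969) = 0.02935, since the two samples are independent.
At 99% confidence z* = 2.576; margin = 2.576 × 0.02935 = 0.07561.
The difference is 0.3090 − 0.6560 = -0.3470, so the interval is -0.3470 ± 0.07561 = (-0.4226, -0.2714).

(-0.4226, -0.2714)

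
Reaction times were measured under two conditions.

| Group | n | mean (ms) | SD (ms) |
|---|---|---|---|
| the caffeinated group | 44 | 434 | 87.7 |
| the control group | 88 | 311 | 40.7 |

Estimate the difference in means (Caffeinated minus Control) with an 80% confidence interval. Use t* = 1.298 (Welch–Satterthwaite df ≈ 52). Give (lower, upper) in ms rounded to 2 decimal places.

Per-group SEs: s₁/√n₁ = 87.7/√44 = 13.2213, s₂/√n₂ = 40.7/√88 = 4.3386.
Unpooled SE of the difference: √(174.80277369 + 18.82344996) = 13.9150.
Margin of error = t* · SE = 1.298 × 13.9150 = 18.0617.
x̄₁ − x̄₂ = 434 − 311 = 123.0000.
CI: 123.0000 ± 18.0617 = (104.94, 141.06).

(104.94, 141.06)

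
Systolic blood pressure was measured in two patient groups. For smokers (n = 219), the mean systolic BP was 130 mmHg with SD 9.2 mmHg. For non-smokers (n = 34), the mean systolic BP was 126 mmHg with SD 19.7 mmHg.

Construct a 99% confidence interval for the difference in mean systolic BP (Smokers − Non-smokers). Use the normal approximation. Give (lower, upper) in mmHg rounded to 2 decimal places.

(-4.85, 12.85)

Standard errors of each mean: 9.2/√219 = 0.6217 and 19.7/√34 = 3.3785.
SE(x̄₁ − x̄₂) = √(0.6217² + 3.3785²) = 3.4352 for independent samples with unequal variances.
With z* = 2.576, the margin is 2.576 × 3.4352 = 8.8491.
x̄₁ − x̄₂ = 130 − 126 = 4.0000; the interval is 4.0000 ± 8.8491 = (-4.85, 12.85).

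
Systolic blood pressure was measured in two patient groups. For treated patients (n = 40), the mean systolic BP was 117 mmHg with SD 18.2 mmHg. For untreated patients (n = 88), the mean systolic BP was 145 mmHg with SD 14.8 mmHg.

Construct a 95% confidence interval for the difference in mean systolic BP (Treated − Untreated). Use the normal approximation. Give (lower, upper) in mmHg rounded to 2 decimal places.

Per-group SEs: s₁/√n₁ = 18.2/√40 = 2.8777, s₂/√n₂ = 14.8/√88 = 1.5777.
Unpooled SE of the difference: √(8.28115729 + 2.48913729) = 3.2818.
Margin of error = z* · SE = 1.960 × 3.2818 = 6.4323.
x̄₁ − x̄₂ = 117 − 145 = -28.0000.
CI: -28.0000 ± 6.4323 = (-34.43, -21.57).

(-34.43, -21.57)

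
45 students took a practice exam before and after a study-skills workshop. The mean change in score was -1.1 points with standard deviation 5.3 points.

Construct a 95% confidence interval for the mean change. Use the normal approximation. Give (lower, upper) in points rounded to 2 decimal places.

This is a matched-pairs design, so SE = s_d/√n = 5.3/√45 = 0.7901.
Margin = 1.960 × 0.7901 = 1.5486; the interval is -1.1 ± 1.5486 = (-2.65, 0.45).

(-2.65, 0.45)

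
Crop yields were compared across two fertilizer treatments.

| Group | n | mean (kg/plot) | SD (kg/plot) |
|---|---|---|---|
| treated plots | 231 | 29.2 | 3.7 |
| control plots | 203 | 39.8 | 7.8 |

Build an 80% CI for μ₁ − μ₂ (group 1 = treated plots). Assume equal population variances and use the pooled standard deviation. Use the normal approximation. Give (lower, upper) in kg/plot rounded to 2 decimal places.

(-11.34, -9.86)

Pooled variance s_p² = [230·3.7² + 202·7.8²] / (231+203−2) = 35.7370, so s_p = 5.9780.
SE_diff = s_p·√(1/n₁ + 1/n₂) = 5.9780·√(1/231 + 1/203) = 0.5751.
z* = 1.282; margin = 1.282 × 0.5751 = 0.7373.
Difference = 29.2 − 39.8 = -10.6000.
-10.6000 ± 0.7373 → (-11.34, -9.86).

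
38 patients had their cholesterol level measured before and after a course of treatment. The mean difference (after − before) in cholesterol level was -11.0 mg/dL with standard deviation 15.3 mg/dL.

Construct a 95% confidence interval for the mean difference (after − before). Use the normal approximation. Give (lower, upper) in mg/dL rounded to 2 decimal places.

(-15.86, -6.14)

This is a matched-pairs design, so SE = s_d/√n = 15.3/√38 = 2.4820.
Margin = 1.960 × 2.4820 = 4.8647; the interval is -11.0 ± 4.8647 = (-15.86, -6.14).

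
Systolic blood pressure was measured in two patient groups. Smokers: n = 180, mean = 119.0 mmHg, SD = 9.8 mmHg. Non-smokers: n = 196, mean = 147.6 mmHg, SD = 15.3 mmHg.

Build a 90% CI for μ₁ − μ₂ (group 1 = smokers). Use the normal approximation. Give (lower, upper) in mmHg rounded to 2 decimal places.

Standard errors of each mean: 9.8/√180 = 0.7304 and 15.3/√196 = 1.0929.
SE(x̄₁ − x̄₂) = √(0.7304² + 1.0929²) = 1.3145 for independent samples with unequal variances.
With z* = 1.645, the margin is 1.645 × 1.3145 = 2.1624.
x̄₁ − x̄₂ = 119.0 − 147.6 = -28.6000; the interval is -28.6000 ± 2.1624 = (-30.76, -26.44).

(-30.76, -26.44)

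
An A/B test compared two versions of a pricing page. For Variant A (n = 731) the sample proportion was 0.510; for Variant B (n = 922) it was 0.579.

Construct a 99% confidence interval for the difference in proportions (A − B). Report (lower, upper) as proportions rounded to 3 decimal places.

(-0.132, -0.006)

Each SE is √(p̂(1−p̂)/n): √(0.5100·0.4900/731) = 0.01849 and √(0.5790·0.4210/922) = 0.01626.
SE(p̂₁ − p̂₂) = √(SE₁² + SE₂²) = √(0.0003418801 + 0.0002643876) = 0.02462, since the two samples are independent.
At 99% confidence z* = 2.576; margin = 2.576 × 0.02462 = 0.06342.
The difference is 0.5100 − 0.5790 = -0.0690, so the interval is -0.0690 ± 0.06342 = (-0.132, -0.006).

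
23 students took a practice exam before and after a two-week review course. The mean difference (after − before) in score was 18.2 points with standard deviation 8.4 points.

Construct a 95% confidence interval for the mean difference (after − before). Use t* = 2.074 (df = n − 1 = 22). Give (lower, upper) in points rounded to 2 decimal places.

(14.57, 21.83)

Paired design: SE = s_d/√n = 8.4/√23 = 1.7515.
t* = 2.074; margin of error = 2.074 × 1.7515 = 3.6326.
18.2 ± 3.6326 → (14.57, 21.83).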